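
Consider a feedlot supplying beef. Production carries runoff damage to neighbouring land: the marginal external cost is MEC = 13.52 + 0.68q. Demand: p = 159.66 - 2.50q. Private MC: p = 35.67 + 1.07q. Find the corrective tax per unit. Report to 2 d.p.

tax = 31.20 per unit

Social marginal cost = private MC + MEC = 49.19 + 1.75q.
Set SMC = demand: 49.19 + 1.75q = 159.66 - 2.50q → q* = 25.9929.
The Pigouvian tax equals MEC at q*: 13.52 + 0.68×25.9929 = 31.1952.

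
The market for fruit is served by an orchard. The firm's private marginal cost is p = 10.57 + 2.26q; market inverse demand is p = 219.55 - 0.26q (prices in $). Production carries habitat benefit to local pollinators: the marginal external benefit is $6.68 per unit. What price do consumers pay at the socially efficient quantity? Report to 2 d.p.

P = $197.30

Social marginal cost = private MC − MEB = 3.89 + 2.26q.
Set SMC = demand: 3.89 + 2.26q = 219.55 - 0.26q → q* = 85.5794.
Consumer price on the demand curve at q*: 219.55 − 0.26×85.5794 = 197.2994.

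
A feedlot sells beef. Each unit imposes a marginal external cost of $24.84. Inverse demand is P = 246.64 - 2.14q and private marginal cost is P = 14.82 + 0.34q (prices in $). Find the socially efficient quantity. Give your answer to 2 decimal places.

Social marginal cost = private MC + MEC = 39.66 + 0.34q.
Set SMC = demand: 39.66 + 0.34q = 246.64 - 2.14q → q* = 83.4597.

q* = 83.46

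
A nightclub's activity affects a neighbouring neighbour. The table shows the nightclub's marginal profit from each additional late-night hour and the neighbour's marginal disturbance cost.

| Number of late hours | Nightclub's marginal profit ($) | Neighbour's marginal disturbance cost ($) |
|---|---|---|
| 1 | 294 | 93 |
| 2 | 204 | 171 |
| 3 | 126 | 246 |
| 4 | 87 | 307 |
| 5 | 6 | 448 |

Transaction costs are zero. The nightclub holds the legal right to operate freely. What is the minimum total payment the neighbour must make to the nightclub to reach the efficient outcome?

$219

Left alone the nightclub would choose level 5 (marginal profit stays positive).
Efficient level: k* = 2 (marginal profit ≥ marginal disturbance cost through 2).
The neighbour must at least cover the nightclub's forgone profit from cutting 5→2: 126 + 87 + 6 = 219.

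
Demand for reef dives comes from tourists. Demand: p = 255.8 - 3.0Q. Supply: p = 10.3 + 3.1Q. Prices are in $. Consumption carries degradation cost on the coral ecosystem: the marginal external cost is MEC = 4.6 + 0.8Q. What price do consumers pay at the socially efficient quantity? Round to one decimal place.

Social marginal benefit = demand − MEC = 251.2 - 3.8Q.
Set SMB = MC: 251.2 - 3.8Q = 10.3 + 3.1Q → Q* = 34.9130.
Consumer price on the demand curve at Q*: 255.8 − 3.0×34.9130 = 151.0610.

P = $151.1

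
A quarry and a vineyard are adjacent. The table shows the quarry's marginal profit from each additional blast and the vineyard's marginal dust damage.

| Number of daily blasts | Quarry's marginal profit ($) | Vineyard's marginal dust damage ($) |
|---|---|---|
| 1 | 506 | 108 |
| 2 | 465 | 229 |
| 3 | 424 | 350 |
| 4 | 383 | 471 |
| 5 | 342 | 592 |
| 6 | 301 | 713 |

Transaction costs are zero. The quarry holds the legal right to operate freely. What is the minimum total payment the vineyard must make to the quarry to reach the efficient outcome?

Left alone the quarry would choose level 6 (marginal profit stays positive).
Efficient level: k* = 3 (marginal profit ≥ marginal dust damage through 3).
The vineyard must at least cover the quarry's forgone profit from cutting 6→3: 383 + 342 + 301 = 1026.

$1026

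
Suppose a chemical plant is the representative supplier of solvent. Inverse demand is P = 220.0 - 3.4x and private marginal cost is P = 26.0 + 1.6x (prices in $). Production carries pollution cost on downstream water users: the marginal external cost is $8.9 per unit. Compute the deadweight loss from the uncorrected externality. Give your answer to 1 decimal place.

DWL = $7.9

Market equilibrium (private): 26.0 + 1.6x = 220.0 - 3.4x → x_m = 38.8000.
Social marginal cost = private MC + MEC = 34.9 + 1.6x.
Set SMC = demand: 34.9 + 1.6x = 220.0 - 3.4x → x* = 37.0200.
The loss is the area between SMC and demand from x* to x_m; with linear curves that's a triangle of height MEC(x_m).
DWL = ½ × 1.7800 × 8.9000 = 7.9210.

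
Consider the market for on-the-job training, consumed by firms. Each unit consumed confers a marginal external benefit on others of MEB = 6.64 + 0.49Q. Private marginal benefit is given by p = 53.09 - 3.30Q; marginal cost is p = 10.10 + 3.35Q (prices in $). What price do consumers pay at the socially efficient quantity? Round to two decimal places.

Social marginal benefit = demand + MEB = 59.73 - 2.81Q.
Set SMB = MC: 59.73 - 2.81Q = 10.10 + 3.35Q → Q* = 8.0568.
Consumer price on the demand curve at Q*: 53.09 − 3.30×8.0568 = 26.5026.

P = $26.50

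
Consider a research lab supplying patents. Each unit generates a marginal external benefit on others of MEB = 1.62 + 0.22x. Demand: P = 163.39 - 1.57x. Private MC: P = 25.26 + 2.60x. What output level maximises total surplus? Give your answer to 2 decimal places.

x* = 35.38

Social marginal cost = private MC − MEB = 23.64 + 2.38x.
Set SMC = demand: 23.64 + 2.38x = 163.39 - 1.57x → x* = 35.3797.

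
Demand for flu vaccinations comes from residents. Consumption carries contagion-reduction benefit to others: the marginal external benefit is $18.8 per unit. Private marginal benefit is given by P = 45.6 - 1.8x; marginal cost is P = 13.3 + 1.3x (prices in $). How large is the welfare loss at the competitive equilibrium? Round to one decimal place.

DWL = $57.0

Market equilibrium (private): 13.3 + 1.3x = 45.6 - 1.8x → x_m = 10.4194.
Social marginal benefit = demand + MEB = 64.4 - 1.8x.
Set SMB = MC: 64.4 - 1.8x = 13.3 + 1.3x → x* = 16.4839.
Height of the DWL triangle at x_m is SMB(x_m) − MC(x_m) = MEB(x_m) = 18.8000.
DWL = ½ × 6.0645 × 18.8000 = 57.0063.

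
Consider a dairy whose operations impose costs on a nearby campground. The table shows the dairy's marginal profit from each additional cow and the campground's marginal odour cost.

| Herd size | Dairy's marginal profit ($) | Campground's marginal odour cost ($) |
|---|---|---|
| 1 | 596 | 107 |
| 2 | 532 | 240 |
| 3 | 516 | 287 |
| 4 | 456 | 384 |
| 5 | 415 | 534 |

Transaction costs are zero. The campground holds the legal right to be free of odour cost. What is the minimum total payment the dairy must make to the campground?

Efficient level: marginal profit ≥ marginal odour cost through level 4, so k* = 4.
With the campground holding the right, the dairy must at least compensate total damage at k*: 107 + 240 + 287 + 384 = 1018.

$1018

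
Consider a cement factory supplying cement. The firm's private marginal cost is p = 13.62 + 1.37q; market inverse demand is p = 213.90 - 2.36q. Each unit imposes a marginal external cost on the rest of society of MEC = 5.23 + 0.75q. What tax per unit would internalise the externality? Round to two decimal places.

tax = 37.88 per unit

Social marginal cost = private MC + MEC = 18.85 + 2.12q.
Set SMC = demand: 18.85 + 2.12q = 213.90 - 2.36q → q* = 43.5379.
The Pigouvian tax equals MEC at q*: 5.23 + 0.75×43.5379 = 37.8834.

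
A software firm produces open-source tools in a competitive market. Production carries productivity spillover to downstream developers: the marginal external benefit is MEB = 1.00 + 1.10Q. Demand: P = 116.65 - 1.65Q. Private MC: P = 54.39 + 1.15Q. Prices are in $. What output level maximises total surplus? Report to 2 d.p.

Q* = 37.21

Social marginal cost = private MC − MEB = 53.39 + 0.05Q.
Set SMC = demand: 53.39 + 0.05Q = 116.65 - 1.65Q → Q* = 37.2118.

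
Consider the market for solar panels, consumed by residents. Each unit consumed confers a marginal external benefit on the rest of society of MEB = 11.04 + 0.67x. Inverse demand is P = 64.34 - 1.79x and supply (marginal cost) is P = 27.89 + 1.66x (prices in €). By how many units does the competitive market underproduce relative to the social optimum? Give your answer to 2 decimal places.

6.52 units

Market equilibrium (private): 27.89 + 1.66x = 64.34 - 1.79x → x_m = 10.5652.
Social marginal benefit = demand + MEB = 75.38 - 1.12x.
Set SMB = MC: 75.38 - 1.12x = 27.89 + 1.66x → x* = 17.0827.
Gap = |10.5652 − 17.0827| = 6.5175.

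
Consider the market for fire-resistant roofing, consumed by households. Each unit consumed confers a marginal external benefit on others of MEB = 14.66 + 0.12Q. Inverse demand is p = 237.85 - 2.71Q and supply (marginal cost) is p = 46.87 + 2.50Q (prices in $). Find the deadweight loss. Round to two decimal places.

DWL = $35.68

Market equilibrium (private): 46.87 + 2.50Q = 237.85 - 2.71Q → Q_m = 36.6564.
Social marginal benefit = demand + MEB = 252.51 - 2.59Q.
Set SMB = MC: 252.51 - 2.59Q = 46.87 + 2.50Q → Q* = 40.4008.
Height of the DWL triangle at Q_m is SMB(Q_m) − MC(Q_m) = MEB(Q_m) = 19.0588.
DWL = ½ × 3.7444 × 19.0588 = 35.6819.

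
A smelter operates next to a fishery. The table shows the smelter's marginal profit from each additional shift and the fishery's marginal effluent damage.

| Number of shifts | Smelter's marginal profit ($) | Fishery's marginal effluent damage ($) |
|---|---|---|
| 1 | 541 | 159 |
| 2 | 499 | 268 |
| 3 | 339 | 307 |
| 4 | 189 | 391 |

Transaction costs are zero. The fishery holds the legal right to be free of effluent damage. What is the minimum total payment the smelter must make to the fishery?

Efficient level: marginal profit ≥ marginal effluent damage through level 3, so k* = 3.
With the fishery holding the right, the smelter must at least compensate total damage at k*: 159 + 268 + 307 = 734.

$734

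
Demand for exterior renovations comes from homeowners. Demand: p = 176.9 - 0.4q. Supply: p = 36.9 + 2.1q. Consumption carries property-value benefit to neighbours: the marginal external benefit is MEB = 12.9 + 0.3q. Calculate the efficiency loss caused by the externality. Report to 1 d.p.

Market equilibrium (private): 36.9 + 2.1q = 176.9 - 0.4q → q_m = 56.0000.
Social marginal benefit = demand + MEB = 189.8 - 0.1q.
Set SMB = MC: 189.8 - 0.1q = 36.9 + 2.1q → q* = 69.5000.
Between q* and q_m the wedge SMB − MC runs linearly from 0 to MEB(q_m), so the loss is a triangle.
DWL = ½ × 13.5000 × 29.7000 = 200.4750.

DWL = 200.5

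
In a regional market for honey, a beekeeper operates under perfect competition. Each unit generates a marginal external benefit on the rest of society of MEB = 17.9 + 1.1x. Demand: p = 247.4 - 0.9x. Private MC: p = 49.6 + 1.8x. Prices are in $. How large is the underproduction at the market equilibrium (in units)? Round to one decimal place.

61.6 units

Market equilibrium (private): 49.6 + 1.8x = 247.4 - 0.9x → x_m = 73.2593.
Social marginal cost = private MC − MEB = 31.7 + 0.7x.
Set SMC = demand: 31.7 + 0.7x = 247.4 - 0.9x → x* = 134.8125.
Gap = |73.2593 − 134.8125| = 61.5532.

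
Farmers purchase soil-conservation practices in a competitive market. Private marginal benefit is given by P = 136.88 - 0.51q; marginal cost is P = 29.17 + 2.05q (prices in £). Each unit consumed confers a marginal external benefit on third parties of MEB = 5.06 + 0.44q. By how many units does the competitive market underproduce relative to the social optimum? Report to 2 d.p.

Market equilibrium (private): 29.17 + 2.05q = 136.88 - 0.51q → q_m = 42.0742.
Social marginal benefit = demand + MEB = 141.94 - 0.07q.
Set SMB = MC: 141.94 - 0.07q = 29.17 + 2.05q → q* = 53.1934.
Gap = |42.0742 − 53.1934| = 11.1192.

11.12 units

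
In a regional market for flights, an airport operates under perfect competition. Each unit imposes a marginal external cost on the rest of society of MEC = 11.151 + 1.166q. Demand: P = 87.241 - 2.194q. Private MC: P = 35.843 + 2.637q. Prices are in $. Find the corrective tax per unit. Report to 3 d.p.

Social marginal cost = private MC + MEC = 46.994 + 3.803q.
Set SMC = demand: 46.994 + 3.803q = 87.241 - 2.194q → q* = 6.7112.
The Pigouvian tax equals MEC at q*: 11.151 + 1.166×6.7112 = 18.9763.

tax = $18.976 per unit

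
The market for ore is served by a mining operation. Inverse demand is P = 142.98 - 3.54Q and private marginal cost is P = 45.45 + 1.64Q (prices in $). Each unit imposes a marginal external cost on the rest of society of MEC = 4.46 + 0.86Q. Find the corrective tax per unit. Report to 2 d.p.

tax = $17.71 per unit

Social marginal cost = private MC + MEC = 49.91 + 2.50Q.
Set SMC = demand: 49.91 + 2.50Q = 142.98 - 3.54Q → Q* = 15.4089.
The Pigouvian tax equals MEC at Q*: 4.46 + 0.86×15.4089 = 17.7117.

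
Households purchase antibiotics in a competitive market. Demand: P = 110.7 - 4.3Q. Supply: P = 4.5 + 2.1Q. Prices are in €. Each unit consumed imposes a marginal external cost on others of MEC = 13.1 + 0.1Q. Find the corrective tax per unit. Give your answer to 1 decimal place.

Social marginal benefit = demand − MEC = 97.6 - 4.4Q.
Set SMB = MC: 97.6 - 4.4Q = 4.5 + 2.1Q → Q* = 14.3231.
The Pigouvian tax equals MEC at Q*: 13.1 + 0.1×14.3231 = 14.5323.

tax = €14.5 per unit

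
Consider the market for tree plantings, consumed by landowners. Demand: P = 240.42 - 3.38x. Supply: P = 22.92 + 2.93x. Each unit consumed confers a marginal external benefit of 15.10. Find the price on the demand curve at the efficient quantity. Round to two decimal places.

P = 115.83

Social marginal benefit = demand + MEB = 255.52 - 3.38x.
Set SMB = MC: 255.52 - 3.38x = 22.92 + 2.93x → x* = 36.8621.
Consumer price on the demand curve at x*: 240.42 − 3.38×36.8621 = 115.8261.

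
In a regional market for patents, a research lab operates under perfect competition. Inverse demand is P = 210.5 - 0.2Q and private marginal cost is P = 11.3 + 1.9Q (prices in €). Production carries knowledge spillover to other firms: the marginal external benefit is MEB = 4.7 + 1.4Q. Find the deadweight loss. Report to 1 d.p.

DWL = €13504.5

Market equilibrium (private): 11.3 + 1.9Q = 210.5 - 0.2Q → Q_m = 94.8571.
Social marginal cost = private MC − MEB = 6.6 + 0.5Q.
Set SMC = demand: 6.6 + 0.5Q = 210.5 - 0.2Q → Q* = 291.2857.
The welfare-loss triangle has base |Q_m − Q*| and height MEB(Q_m) (the vertical gap between SMC and demand is zero at Q* and MEB at Q_m).
DWL = ½ × 196.4286 × 137.5000 = 13504.4663.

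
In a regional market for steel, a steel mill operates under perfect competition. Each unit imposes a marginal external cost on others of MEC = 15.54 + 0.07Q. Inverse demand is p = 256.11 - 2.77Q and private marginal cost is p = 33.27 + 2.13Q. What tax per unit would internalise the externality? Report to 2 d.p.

tax = 18.46 per unit

Social marginal cost = private MC + MEC = 48.81 + 2.20Q.
Set SMC = demand: 48.81 + 2.20Q = 256.11 - 2.77Q → Q* = 41.7103.
The Pigouvian tax equals MEC at Q*: 15.54 + 0.07×41.7103 = 18.4597.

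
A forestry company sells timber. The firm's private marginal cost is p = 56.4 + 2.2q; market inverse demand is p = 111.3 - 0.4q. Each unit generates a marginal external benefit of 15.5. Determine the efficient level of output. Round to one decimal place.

q* = 27.1

Social marginal cost = private MC − MEB = 40.9 + 2.2q.
Set SMC = demand: 40.9 + 2.2q = 111.3 - 0.4q → q* = 27.0769.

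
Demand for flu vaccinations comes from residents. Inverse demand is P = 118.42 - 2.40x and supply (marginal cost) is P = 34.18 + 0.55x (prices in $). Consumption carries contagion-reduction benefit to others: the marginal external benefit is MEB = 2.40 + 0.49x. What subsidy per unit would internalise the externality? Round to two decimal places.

Social marginal benefit = demand + MEB = 120.82 - 1.91x.
Set SMB = MC: 120.82 - 1.91x = 34.18 + 0.55x → x* = 35.2195.
The Pigouvian subsidy equals MEB at x*: 2.40 + 0.49×35.2195 = 19.6576.

subsidy = $19.66 per unit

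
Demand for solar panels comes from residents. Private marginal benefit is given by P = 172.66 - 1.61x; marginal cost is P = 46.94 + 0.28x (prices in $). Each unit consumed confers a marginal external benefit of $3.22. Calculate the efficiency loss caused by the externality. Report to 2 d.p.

DWL = $2.74

Market equilibrium (private): 46.94 + 0.28x = 172.66 - 1.61x → x_m = 66.5185.
Social marginal benefit = demand + MEB = 175.88 - 1.61x.
Set SMB = MC: 175.88 - 1.61x = 46.94 + 0.28x → x* = 68.2222.
Height of the DWL triangle at x_m is SMB(x_m) − MC(x_m) = MEB(x_m) = 3.2200.
DWL = ½ × 1.7037 × 3.2200 = 2.7430.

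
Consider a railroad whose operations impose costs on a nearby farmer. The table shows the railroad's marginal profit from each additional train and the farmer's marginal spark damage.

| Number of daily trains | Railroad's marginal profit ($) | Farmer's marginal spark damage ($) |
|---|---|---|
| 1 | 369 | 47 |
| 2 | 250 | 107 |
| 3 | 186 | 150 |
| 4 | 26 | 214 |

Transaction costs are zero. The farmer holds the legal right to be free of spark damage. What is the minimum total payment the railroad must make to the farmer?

Efficient level: marginal profit ≥ marginal spark damage through level 3, so k* = 3.
With the farmer holding the right, the railroad must at least compensate total damage at k*: 47 + 107 + 150 = 304.

$304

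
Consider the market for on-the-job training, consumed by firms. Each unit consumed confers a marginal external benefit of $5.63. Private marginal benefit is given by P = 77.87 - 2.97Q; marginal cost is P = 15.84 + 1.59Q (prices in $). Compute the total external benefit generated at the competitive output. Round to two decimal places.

Market equilibrium (private): 15.84 + 1.59Q = 77.87 - 2.97Q → Q_m = 13.6031.
Total external benefit = MEB × Q_m = 5.63 × 13.6031 = 76.5855.

$76.59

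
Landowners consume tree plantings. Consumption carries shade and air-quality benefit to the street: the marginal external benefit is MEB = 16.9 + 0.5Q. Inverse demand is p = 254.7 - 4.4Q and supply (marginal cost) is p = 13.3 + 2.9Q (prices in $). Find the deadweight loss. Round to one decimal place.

Market equilibrium (private): 13.3 + 2.9Q = 254.7 - 4.4Q → Q_m = 33.0685.
Social marginal benefit = demand + MEB = 271.6 - 3.9Q.
Set SMB = MC: 271.6 - 3.9Q = 13.3 + 2.9Q → Q* = 37.9853.
The welfare-loss triangle has base |Q_m − Q*| and height MEB(Q_m) (the vertical gap between SMB and MC is zero at Q* and MEB at Q_m).
DWL = ½ × 4.9168 × 33.4342 = 82.1946.

DWL = $82.2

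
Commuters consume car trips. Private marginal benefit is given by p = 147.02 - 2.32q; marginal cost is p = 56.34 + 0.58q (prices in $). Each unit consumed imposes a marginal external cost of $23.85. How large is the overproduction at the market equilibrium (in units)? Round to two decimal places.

8.22 units

Market equilibrium (private): 56.34 + 0.58q = 147.02 - 2.32q → q_m = 31.2690.
Social marginal benefit = demand − MEC = 123.17 - 2.32q.
Set SMB = MC: 123.17 - 2.32q = 56.34 + 0.58q → q* = 23.0448.
Gap = |31.2690 − 23.0448| = 8.2242.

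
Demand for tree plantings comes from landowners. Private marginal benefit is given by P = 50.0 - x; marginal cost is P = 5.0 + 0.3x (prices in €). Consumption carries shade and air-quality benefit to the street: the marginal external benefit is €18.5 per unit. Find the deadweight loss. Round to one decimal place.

Market equilibrium (private): 5.0 + 0.3x = 50.0 - x → x_m = 34.6154.
Social marginal benefit = demand + MEB = 68.5 - x.
Set SMB = MC: 68.5 - x = 5.0 + 0.3x → x* = 48.8462.
Between x* and x_m the wedge SMB − MC runs linearly from 0 to MEB(x_m), so the loss is a triangle.
DWL = ½ × 14.2308 × 18.5000 = 131.6349.

DWL = €131.6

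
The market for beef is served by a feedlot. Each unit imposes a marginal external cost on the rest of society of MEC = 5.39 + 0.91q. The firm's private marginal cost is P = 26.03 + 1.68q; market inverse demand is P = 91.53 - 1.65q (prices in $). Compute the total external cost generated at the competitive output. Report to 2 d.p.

$282.06

Market equilibrium (private): 26.03 + 1.68q = 91.53 - 1.65q → q_m = 19.6697.
Total external cost = ∫₀^{q_m} (5.39 + 0.91q) dq = 5.39×19.6697 + ½×0.91×19.6697² = 282.0579.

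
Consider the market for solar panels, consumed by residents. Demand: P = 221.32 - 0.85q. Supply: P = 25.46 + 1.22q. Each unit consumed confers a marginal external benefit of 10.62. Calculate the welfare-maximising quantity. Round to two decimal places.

Social marginal benefit = demand + MEB = 231.94 - 0.85q.
Set SMB = MC: 231.94 - 0.85q = 25.46 + 1.22q → q* = 99.7488.

q* = 99.75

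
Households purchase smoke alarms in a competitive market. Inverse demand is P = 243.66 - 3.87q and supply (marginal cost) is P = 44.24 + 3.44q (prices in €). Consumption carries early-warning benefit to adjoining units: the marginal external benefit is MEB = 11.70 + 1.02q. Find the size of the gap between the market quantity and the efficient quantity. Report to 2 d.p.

Market equilibrium (private): 44.24 + 3.44q = 243.66 - 3.87q → q_m = 27.2804.
Social marginal benefit = demand + MEB = 255.36 - 2.85q.
Set SMB = MC: 255.36 - 2.85q = 44.24 + 3.44q → q* = 33.5644.
Gap = |27.2804 − 33.5644| = 6.2840.

6.28 units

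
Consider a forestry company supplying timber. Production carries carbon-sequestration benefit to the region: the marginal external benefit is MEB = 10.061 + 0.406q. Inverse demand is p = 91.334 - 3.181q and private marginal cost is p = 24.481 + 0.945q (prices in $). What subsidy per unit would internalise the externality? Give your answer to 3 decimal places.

subsidy = $18.455 per unit

Social marginal cost = private MC − MEB = 14.420 + 0.539q.
Set SMC = demand: 14.420 + 0.539q = 91.334 - 3.181q → q* = 20.6758.
The Pigouvian subsidy equals MEB at q*: 10.061 + 0.406×20.6758 = 18.4554.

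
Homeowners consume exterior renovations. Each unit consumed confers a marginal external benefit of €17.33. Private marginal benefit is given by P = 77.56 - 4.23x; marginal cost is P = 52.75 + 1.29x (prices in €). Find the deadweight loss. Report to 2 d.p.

DWL = €27.20

Market equilibrium (private): 52.75 + 1.29x = 77.56 - 4.23x → x_m = 4.4946.
Social marginal benefit = demand + MEB = 94.89 - 4.23x.
Set SMB = MC: 94.89 - 4.23x = 52.75 + 1.29x → x* = 7.6341.
Between x* and x_m the wedge SMB − MC runs linearly from 0 to MEB(x_m), so the loss is a triangle.
DWL = ½ × 3.1395 × 17.3300 = 27.2038.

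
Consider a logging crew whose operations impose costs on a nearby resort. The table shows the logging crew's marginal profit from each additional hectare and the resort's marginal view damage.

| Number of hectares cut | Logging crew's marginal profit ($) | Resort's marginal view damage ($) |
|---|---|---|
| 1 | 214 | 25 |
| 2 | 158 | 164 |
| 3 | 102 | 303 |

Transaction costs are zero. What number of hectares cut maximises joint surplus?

1

Bargaining reaches the level where marginal profit last exceeds marginal view damage.
That holds through level 1 (214 ≥ 25) but not at 2 (158 < 164).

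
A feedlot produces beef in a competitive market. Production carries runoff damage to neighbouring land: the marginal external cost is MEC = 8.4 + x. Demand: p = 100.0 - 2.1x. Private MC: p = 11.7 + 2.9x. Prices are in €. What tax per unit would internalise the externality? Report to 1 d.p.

Social marginal cost = private MC + MEC = 20.1 + 3.9x.
Set SMC = demand: 20.1 + 3.9x = 100.0 - 2.1x → x* = 13.3167.
The Pigouvian tax equals MEC at x*: 8.4 + 1.0×13.3167 = 21.7167.

tax = €21.7 per unit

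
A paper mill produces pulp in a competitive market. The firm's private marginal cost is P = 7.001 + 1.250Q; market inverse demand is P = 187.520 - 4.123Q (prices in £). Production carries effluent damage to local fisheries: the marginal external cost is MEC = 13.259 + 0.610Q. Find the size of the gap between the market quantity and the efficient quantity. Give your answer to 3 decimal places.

5.642 units

Market equilibrium (private): 7.001 + 1.250Q = 187.520 - 4.123Q → Q_m = 33.5974.
Social marginal cost = private MC + MEC = 20.260 + 1.860Q.
Set SMC = demand: 20.260 + 1.860Q = 187.520 - 4.123Q → Q* = 27.9559.
Gap = |33.5974 − 27.9559| = 5.6415.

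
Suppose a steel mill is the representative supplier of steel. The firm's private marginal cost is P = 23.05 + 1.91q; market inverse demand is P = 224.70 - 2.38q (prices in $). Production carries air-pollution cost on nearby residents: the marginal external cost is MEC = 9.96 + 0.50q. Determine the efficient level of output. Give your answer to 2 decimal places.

q* = 40.02

Social marginal cost = private MC + MEC = 33.01 + 2.41q.
Set SMC = demand: 33.01 + 2.41q = 224.70 - 2.38q → q* = 40.0188.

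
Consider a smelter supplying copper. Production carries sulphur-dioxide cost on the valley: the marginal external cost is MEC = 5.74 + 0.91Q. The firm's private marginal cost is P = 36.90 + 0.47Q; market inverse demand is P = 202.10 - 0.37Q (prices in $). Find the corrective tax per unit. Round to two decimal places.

Social marginal cost = private MC + MEC = 42.64 + 1.38Q.
Set SMC = demand: 42.64 + 1.38Q = 202.10 - 0.37Q → Q* = 91.1200.
The Pigouvian tax equals MEC at Q*: 5.74 + 0.91×91.1200 = 88.6592.

tax = $88.66 per unit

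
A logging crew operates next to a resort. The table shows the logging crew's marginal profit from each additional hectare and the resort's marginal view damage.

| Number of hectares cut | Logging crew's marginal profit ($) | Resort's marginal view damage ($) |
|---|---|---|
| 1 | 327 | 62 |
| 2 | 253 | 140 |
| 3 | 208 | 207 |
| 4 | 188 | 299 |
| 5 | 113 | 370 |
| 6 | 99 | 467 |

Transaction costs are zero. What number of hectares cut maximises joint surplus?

Bargaining reaches the level where marginal profit last exceeds marginal view damage.
That holds through level 3 (208 ≥ 207) but not at 4 (188 < 299).

3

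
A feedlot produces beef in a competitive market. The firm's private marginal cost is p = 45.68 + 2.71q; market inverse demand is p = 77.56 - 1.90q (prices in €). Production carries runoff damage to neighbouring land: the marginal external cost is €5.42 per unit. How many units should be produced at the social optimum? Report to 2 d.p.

Social marginal cost = private MC + MEC = 51.10 + 2.71q.
Set SMC = demand: 51.10 + 2.71q = 77.56 - 1.90q → q* = 5.7397.

q* = 5.74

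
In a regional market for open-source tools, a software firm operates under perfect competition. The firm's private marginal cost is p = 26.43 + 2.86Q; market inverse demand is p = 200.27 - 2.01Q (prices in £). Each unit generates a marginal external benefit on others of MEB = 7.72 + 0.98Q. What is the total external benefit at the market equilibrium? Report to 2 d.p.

Market equilibrium (private): 26.43 + 2.86Q = 200.27 - 2.01Q → Q_m = 35.6961.
Total external benefit = ∫₀^{Q_m} (7.72 + 0.98Q) dQ = 7.72×35.6961 + ½×0.98×35.6961² = 899.9376.

£899.94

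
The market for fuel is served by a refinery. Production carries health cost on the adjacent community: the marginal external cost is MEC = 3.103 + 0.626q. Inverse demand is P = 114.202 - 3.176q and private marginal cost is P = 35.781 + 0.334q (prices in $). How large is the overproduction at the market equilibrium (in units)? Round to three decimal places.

Market equilibrium (private): 35.781 + 0.334q = 114.202 - 3.176q → q_m = 22.3422.
Social marginal cost = private MC + MEC = 38.884 + 0.960q.
Set SMC = demand: 38.884 + 0.960q = 114.202 - 3.176q → q* = 18.2103.
Gap = |22.3422 − 18.2103| = 4.1319.

4.132 units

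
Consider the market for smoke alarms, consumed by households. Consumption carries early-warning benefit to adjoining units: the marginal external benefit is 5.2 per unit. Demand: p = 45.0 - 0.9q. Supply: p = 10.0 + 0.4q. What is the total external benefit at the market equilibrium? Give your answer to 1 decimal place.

140.0

Market equilibrium (private): 10.0 + 0.4q = 45.0 - 0.9q → q_m = 26.9231.
Total external benefit = MEB × q_m = 5.2 × 26.9231 = 140.0001.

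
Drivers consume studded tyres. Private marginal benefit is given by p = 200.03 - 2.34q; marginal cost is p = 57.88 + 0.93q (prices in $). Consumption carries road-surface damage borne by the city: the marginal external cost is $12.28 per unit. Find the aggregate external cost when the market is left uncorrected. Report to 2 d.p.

Market equilibrium (private): 57.88 + 0.93q = 200.03 - 2.34q → q_m = 43.4709.
Total external cost = MEC × q_m = 12.28 × 43.4709 = 533.8227.

$533.82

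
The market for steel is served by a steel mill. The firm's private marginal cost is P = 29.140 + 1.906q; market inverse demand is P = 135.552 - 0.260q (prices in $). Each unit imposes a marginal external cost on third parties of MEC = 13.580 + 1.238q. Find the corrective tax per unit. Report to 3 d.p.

tax = $47.342 per unit

Social marginal cost = private MC + MEC = 42.720 + 3.144q.
Set SMC = demand: 42.720 + 3.144q = 135.552 - 0.260q → q* = 27.2714.
The Pigouvian tax equals MEC at q*: 13.580 + 1.238×27.2714 = 47.3420.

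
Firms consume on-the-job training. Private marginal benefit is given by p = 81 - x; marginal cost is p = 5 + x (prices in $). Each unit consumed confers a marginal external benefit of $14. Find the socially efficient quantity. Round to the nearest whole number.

Social marginal benefit = demand + MEB = 95 - x.
Set SMB = MC: 95 - x = 5 + x → x* = 45.0000.

x* = 45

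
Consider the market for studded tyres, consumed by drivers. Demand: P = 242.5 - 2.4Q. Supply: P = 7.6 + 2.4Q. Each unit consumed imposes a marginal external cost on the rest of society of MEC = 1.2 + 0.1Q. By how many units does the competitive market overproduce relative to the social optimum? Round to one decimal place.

1.2 units

Market equilibrium (private): 7.6 + 2.4Q = 242.5 - 2.4Q → Q_m = 48.9375.
Social marginal benefit = demand − MEC = 241.3 - 2.5Q.
Set SMB = MC: 241.3 - 2.5Q = 7.6 + 2.4Q → Q* = 47.6939.
Gap = |48.9375 − 47.6939| = 1.2436.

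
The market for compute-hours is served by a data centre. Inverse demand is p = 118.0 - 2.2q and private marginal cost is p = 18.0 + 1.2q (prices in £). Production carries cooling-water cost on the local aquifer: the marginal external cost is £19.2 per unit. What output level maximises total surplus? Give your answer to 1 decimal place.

Social marginal cost = private MC + MEC = 37.2 + 1.2q.
Set SMC = demand: 37.2 + 1.2q = 118.0 - 2.2q → q* = 23.7647.

q* = 23.8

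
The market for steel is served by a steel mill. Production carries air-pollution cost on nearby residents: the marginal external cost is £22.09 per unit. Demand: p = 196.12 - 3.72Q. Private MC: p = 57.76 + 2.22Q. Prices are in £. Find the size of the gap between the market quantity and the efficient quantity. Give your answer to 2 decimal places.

3.72 units

Market equilibrium (private): 57.76 + 2.22Q = 196.12 - 3.72Q → Q_m = 23.2929.
Social marginal cost = private MC + MEC = 79.85 + 2.22Q.
Set SMC = demand: 79.85 + 2.22Q = 196.12 - 3.72Q → Q* = 19.5741.
Gap = |23.2929 − 19.5741| = 3.7188.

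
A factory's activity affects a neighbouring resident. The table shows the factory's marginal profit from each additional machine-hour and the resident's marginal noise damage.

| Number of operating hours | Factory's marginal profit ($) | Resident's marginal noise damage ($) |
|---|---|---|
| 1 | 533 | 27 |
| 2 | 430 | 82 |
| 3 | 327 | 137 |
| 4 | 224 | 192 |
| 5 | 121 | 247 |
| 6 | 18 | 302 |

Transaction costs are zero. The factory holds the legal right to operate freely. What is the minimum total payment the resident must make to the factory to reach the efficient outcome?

Left alone the factory would choose level 6 (marginal profit stays positive).
Efficient level: k* = 4 (marginal profit ≥ marginal noise damage through 4).
The resident must at least cover the factory's forgone profit from cutting 6→4: 121 + 18 = 139.

$139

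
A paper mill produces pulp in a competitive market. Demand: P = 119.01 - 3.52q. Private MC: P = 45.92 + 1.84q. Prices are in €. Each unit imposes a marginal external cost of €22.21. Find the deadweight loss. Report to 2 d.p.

DWL = €46.02

Market equilibrium (private): 45.92 + 1.84q = 119.01 - 3.52q → q_m = 13.6362.
Social marginal cost = private MC + MEC = 68.13 + 1.84q.
Set SMC = demand: 68.13 + 1.84q = 119.01 - 3.52q → q* = 9.4925.
Between q* and q_m the wedge SMC − demand runs linearly from 0 to MEC(q_m), so the loss is a triangle.
DWL = ½ × 4.1437 × 22.2100 = 46.0158.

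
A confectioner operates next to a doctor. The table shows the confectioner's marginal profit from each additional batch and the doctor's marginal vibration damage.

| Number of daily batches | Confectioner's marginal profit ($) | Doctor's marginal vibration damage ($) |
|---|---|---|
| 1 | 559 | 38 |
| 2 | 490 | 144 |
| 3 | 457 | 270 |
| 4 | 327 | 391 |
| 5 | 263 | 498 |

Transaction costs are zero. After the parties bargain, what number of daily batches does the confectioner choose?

Bargaining reaches the level where marginal profit last exceeds marginal vibration damage.
That holds through level 3 (457 ≥ 270) but not at 4 (327 < 391).

3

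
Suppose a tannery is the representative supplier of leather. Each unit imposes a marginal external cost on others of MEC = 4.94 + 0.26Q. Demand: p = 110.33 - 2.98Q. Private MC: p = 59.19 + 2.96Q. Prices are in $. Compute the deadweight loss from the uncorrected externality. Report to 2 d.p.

DWL = $4.16

Market equilibrium (private): 59.19 + 2.96Q = 110.33 - 2.98Q → Q_m = 8.6094.
Social marginal cost = private MC + MEC = 64.13 + 3.22Q.
Set SMC = demand: 64.13 + 3.22Q = 110.33 - 2.98Q → Q* = 7.4516.
The loss is the area between SMC and demand from Q* to Q_m; with linear curves that's a triangle of height MEC(Q_m).
DWL = ½ × 1.1578 × 7.1785 = 4.1556.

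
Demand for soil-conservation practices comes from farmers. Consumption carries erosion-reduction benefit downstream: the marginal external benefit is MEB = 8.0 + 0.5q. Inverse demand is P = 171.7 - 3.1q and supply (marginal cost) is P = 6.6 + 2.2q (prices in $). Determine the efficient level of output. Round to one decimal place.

q* = 36.1

Social marginal benefit = demand + MEB = 179.7 - 2.6q.
Set SMB = MC: 179.7 - 2.6q = 6.6 + 2.2q → q* = 36.0625.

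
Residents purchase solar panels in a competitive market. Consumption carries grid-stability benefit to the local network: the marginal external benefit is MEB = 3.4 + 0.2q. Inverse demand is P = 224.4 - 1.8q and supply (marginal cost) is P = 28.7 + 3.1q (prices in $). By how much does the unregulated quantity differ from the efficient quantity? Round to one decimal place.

Market equilibrium (private): 28.7 + 3.1q = 224.4 - 1.8q → q_m = 39.9388.
Social marginal benefit = demand + MEB = 227.8 - 1.6q.
Set SMB = MC: 227.8 - 1.6q = 28.7 + 3.1q → q* = 42.3617.
Gap = |39.9388 − 42.3617| = 2.4229.

2.4 units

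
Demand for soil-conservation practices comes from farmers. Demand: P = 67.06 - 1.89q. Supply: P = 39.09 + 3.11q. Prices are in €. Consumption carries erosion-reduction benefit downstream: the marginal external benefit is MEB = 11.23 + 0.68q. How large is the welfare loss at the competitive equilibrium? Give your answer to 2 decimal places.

Market equilibrium (private): 39.09 + 3.11q = 67.06 - 1.89q → q_m = 5.5940.
Social marginal benefit = demand + MEB = 78.29 - 1.21q.
Set SMB = MC: 78.29 - 1.21q = 39.09 + 3.11q → q* = 9.0741.
Height of the DWL triangle at q_m is SMB(q_m) − MC(q_m) = MEB(q_m) = 15.0339.
DWL = ½ × 3.4801 × 15.0339 = 26.1597.

DWL = €26.16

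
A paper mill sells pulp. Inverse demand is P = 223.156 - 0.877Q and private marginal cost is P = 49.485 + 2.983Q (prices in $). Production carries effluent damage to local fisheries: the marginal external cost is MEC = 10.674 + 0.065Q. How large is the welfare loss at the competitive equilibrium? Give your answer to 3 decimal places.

Market equilibrium (private): 49.485 + 2.983Q = 223.156 - 0.877Q → Q_m = 44.9925.
Social marginal cost = private MC + MEC = 60.159 + 3.048Q.
Set SMC = demand: 60.159 + 3.048Q = 223.156 - 0.877Q → Q* = 41.5279.
The loss is the area between SMC and demand from Q* to Q_m; with linear curves that's a triangle of height MEC(Q_m).
DWL = ½ × 3.4646 × 13.5985 = 23.5567.

DWL = $23.557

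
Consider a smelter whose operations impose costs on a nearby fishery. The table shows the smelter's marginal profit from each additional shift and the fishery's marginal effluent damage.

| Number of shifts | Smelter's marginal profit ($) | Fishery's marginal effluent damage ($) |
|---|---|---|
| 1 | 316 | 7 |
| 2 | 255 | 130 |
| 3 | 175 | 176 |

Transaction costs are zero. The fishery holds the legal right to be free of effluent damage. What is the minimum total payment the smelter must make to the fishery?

$137

Efficient level: marginal profit ≥ marginal effluent damage through level 2, so k* = 2.
With the fishery holding the right, the smelter must at least compensate total damage at k*: 7 + 130 = 137.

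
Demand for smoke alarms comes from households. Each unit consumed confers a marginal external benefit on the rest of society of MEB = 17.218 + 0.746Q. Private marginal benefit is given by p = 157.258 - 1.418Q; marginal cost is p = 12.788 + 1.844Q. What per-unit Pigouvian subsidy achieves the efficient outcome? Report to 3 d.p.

Social marginal benefit = demand + MEB = 174.476 - 0.672Q.
Set SMB = MC: 174.476 - 0.672Q = 12.788 + 1.844Q → Q* = 64.2639.
The Pigouvian subsidy equals MEB at Q*: 17.218 + 0.746×64.2639 = 65.1589.

subsidy = 65.159 per unit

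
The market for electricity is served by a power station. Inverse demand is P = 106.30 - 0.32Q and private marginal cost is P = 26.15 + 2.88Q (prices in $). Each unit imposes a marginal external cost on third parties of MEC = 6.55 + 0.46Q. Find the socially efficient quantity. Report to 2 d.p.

Q* = 20.11

Social marginal cost = private MC + MEC = 32.70 + 3.34Q.
Set SMC = demand: 32.70 + 3.34Q = 106.30 - 0.32Q → Q* = 20.1093.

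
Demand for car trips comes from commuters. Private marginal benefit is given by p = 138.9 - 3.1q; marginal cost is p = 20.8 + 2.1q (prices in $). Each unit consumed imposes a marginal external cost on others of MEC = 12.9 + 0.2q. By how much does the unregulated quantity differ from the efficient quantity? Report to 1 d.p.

Market equilibrium (private): 20.8 + 2.1q = 138.9 - 3.1q → q_m = 22.7115.
Social marginal benefit = demand − MEC = 126.0 - 3.3q.
Set SMB = MC: 126.0 - 3.3q = 20.8 + 2.1q → q* = 19.4815.
Gap = |22.7115 − 19.4815| = 3.2300.

3.2 units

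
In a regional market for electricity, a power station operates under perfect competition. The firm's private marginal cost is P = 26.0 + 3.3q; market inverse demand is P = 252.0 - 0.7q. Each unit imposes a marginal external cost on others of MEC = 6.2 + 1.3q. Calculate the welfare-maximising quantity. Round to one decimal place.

q* = 41.5

Social marginal cost = private MC + MEC = 32.2 + 4.6q.
Set SMC = demand: 32.2 + 4.6q = 252.0 - 0.7q → q* = 41.4717.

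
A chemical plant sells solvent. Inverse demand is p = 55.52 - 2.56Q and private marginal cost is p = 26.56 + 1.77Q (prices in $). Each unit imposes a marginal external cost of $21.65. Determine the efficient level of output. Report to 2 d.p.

Q* = 1.69

Social marginal cost = private MC + MEC = 48.21 + 1.77Q.
Set SMC = demand: 48.21 + 1.77Q = 55.52 - 2.56Q → Q* = 1.6882.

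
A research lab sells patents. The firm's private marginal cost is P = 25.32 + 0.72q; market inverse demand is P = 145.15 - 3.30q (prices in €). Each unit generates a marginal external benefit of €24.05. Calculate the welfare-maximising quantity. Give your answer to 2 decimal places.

Social marginal cost = private MC − MEB = 1.27 + 0.72q.
Set SMC = demand: 1.27 + 0.72q = 145.15 - 3.30q → q* = 35.7910.

q* = 35.79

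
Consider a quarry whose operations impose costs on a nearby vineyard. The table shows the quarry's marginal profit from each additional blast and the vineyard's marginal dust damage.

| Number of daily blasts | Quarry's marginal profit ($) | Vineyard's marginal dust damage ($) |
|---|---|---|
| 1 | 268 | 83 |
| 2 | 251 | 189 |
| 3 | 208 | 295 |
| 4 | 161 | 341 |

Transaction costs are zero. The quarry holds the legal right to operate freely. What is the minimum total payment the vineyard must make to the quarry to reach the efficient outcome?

Left alone the quarry would choose level 4 (marginal profit stays positive).
Efficient level: k* = 2 (marginal profit ≥ marginal dust damage through 2).
The vineyard must at least cover the quarry's forgone profit from cutting 4→2: 208 + 161 = 369.

$369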